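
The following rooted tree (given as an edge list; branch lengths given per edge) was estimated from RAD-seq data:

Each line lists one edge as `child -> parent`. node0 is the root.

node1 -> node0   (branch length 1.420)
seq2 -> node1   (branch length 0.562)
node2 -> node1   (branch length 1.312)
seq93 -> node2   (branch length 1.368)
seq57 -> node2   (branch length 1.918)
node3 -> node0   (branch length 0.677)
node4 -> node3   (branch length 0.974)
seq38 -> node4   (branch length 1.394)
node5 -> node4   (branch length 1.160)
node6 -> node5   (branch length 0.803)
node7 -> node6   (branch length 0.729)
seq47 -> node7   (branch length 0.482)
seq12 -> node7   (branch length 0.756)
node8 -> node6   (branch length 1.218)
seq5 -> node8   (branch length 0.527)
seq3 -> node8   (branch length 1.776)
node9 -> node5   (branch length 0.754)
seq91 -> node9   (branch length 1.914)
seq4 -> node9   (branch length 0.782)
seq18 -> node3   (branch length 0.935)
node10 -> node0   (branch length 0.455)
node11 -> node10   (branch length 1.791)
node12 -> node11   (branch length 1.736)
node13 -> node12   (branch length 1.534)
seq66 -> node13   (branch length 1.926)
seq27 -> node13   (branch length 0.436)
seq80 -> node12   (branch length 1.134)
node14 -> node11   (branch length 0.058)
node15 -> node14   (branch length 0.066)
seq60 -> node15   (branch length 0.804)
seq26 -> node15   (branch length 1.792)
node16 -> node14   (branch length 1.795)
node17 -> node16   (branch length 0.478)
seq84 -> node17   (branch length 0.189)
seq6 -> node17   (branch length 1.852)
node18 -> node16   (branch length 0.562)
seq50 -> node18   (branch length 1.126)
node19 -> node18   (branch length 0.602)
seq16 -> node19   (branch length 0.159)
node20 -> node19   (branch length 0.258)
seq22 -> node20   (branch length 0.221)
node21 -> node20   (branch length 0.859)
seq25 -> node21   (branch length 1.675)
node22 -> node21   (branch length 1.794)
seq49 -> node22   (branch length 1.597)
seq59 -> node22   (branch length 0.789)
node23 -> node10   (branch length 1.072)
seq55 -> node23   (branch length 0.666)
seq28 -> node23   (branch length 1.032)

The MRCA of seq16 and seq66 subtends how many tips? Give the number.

13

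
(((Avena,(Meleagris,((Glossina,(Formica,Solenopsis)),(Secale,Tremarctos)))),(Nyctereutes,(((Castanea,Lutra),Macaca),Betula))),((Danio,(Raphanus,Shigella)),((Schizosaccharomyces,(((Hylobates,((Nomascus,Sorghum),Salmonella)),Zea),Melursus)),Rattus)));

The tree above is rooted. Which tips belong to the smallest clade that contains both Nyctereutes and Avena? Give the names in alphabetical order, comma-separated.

Avena, Betula, Castanea, Formica, Glossina, Lutra, Macaca, Meleagris, Nyctereutes, Secale, Solenopsis, Tremarctos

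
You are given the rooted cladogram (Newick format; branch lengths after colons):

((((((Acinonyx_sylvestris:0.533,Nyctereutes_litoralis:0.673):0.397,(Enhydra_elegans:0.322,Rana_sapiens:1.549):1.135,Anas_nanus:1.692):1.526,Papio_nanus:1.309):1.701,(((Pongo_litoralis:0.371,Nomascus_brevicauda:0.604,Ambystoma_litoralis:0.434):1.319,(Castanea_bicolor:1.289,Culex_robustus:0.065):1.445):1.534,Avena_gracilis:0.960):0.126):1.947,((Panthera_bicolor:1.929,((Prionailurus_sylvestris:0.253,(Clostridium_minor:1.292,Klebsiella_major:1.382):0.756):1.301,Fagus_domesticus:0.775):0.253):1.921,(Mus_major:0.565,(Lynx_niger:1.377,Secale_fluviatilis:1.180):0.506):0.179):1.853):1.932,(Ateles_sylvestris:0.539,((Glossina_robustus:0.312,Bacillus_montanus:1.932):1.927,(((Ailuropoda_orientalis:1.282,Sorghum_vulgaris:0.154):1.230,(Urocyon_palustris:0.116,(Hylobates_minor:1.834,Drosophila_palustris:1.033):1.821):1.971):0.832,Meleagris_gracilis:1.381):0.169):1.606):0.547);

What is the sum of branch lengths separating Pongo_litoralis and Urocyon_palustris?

12.470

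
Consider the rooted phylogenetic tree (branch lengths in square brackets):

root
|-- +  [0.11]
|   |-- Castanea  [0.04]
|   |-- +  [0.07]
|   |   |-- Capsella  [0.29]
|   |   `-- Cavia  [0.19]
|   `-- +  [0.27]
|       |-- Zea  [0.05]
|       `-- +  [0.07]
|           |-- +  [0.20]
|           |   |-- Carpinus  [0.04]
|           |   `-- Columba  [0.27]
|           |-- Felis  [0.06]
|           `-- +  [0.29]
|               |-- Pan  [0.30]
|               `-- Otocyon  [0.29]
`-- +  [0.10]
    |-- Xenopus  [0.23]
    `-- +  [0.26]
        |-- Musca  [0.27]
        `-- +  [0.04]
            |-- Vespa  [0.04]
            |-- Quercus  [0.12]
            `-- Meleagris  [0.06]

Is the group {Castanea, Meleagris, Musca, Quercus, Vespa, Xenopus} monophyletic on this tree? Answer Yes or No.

The MRCA of the listed taxa is the root, so the smallest clade containing them is the whole tree.
That clade also contains Capsella, Carpinus, Cavia, Columba, Felis, Otocyon, Pan, Zea, which are not in the proposed group, so the group is not monophyletic.

No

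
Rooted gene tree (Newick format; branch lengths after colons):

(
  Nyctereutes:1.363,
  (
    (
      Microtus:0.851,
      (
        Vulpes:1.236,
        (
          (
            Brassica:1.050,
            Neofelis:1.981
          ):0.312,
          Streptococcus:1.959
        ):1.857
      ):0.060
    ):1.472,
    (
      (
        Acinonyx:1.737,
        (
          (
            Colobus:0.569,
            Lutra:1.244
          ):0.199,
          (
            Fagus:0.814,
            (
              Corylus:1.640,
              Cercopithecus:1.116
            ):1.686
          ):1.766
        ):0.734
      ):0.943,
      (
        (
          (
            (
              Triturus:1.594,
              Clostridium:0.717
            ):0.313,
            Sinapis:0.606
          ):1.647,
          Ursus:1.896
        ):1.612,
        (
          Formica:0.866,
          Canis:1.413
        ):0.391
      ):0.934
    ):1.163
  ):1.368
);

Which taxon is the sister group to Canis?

Formica

Canis attaches to the tree at the node subtending (Formica,Canis).
The other lineage descending from that same node — the sister group — is the single tip Formica.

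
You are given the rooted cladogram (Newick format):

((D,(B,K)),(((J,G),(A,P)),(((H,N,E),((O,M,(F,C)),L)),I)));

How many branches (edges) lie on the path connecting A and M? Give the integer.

8

The MRCA of A and M is the node subtending (((J,G),(A,P)),(((H,N,E),((O,M,(F,C)),L)),I)).
From A up to that node: 3 branches. From M up to the same node: 5 branches. Total: 3 + 5 = 8.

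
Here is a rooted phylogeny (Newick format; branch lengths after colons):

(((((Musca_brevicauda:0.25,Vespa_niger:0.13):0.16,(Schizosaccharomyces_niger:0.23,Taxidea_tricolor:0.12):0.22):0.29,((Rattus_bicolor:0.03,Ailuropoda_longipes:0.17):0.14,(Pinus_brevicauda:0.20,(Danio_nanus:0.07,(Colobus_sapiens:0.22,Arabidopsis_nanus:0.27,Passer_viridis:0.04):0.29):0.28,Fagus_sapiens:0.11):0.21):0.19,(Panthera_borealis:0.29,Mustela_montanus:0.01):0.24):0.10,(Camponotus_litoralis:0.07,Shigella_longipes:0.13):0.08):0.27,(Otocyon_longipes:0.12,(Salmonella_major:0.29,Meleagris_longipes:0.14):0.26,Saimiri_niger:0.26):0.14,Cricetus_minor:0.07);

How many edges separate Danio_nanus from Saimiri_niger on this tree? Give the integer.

8

The MRCA of Danio_nanus and Saimiri_niger is the root of the tree.
From Danio_nanus up to that node: 6 branches. From Saimiri_niger up to the same node: 2 branches. Total: 6 + 2 = 8.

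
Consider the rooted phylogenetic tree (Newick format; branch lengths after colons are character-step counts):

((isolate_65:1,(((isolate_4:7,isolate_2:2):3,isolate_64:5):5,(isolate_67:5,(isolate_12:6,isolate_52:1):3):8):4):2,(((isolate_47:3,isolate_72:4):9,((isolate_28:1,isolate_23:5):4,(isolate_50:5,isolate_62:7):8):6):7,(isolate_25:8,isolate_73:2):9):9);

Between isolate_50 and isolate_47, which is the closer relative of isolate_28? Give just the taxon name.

isolate_50

The MRCA of isolate_28 and isolate_50 subtends ((isolate_28,isolate_23),(isolate_50,isolate_62)) (4 taxa).
The MRCA of isolate_28 and isolate_47 subtends ((isolate_47,isolate_72),((isolate_28,isolate_23),(isolate_50,isolate_62))) (6 taxa).
The first is nested inside the second, so isolate_28 shares a more recent common ancestor with isolate_50.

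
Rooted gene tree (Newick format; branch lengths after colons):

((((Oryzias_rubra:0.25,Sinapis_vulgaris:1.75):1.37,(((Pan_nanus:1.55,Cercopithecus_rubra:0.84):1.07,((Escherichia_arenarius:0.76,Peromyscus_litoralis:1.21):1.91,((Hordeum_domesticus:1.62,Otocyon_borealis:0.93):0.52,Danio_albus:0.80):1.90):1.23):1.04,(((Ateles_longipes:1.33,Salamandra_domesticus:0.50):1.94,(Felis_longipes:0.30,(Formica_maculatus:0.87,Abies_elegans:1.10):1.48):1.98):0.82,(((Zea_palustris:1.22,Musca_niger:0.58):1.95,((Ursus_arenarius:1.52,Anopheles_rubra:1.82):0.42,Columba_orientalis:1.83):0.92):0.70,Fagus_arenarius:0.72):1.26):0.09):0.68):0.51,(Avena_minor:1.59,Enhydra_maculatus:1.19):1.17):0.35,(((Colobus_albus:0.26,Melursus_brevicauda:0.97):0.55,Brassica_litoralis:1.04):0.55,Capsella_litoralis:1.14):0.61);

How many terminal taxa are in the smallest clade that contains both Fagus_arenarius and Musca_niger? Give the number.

6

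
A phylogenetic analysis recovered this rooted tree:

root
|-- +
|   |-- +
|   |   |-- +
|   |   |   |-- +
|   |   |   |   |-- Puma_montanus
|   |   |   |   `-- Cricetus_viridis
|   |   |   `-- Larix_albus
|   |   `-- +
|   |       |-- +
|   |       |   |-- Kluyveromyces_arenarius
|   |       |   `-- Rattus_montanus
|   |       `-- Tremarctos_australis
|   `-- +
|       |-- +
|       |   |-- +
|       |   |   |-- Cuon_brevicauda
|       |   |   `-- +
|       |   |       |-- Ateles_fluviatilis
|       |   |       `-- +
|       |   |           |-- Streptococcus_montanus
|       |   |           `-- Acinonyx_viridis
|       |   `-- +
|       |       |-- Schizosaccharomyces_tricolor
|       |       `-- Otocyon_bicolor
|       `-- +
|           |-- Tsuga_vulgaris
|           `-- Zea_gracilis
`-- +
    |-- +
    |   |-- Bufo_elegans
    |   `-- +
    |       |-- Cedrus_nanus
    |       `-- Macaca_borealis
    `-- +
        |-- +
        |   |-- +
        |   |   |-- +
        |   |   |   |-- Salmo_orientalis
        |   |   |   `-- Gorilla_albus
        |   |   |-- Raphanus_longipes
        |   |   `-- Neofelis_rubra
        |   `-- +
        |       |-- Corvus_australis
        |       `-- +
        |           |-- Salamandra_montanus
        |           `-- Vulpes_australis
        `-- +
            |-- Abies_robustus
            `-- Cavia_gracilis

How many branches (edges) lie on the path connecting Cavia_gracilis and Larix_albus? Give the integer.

8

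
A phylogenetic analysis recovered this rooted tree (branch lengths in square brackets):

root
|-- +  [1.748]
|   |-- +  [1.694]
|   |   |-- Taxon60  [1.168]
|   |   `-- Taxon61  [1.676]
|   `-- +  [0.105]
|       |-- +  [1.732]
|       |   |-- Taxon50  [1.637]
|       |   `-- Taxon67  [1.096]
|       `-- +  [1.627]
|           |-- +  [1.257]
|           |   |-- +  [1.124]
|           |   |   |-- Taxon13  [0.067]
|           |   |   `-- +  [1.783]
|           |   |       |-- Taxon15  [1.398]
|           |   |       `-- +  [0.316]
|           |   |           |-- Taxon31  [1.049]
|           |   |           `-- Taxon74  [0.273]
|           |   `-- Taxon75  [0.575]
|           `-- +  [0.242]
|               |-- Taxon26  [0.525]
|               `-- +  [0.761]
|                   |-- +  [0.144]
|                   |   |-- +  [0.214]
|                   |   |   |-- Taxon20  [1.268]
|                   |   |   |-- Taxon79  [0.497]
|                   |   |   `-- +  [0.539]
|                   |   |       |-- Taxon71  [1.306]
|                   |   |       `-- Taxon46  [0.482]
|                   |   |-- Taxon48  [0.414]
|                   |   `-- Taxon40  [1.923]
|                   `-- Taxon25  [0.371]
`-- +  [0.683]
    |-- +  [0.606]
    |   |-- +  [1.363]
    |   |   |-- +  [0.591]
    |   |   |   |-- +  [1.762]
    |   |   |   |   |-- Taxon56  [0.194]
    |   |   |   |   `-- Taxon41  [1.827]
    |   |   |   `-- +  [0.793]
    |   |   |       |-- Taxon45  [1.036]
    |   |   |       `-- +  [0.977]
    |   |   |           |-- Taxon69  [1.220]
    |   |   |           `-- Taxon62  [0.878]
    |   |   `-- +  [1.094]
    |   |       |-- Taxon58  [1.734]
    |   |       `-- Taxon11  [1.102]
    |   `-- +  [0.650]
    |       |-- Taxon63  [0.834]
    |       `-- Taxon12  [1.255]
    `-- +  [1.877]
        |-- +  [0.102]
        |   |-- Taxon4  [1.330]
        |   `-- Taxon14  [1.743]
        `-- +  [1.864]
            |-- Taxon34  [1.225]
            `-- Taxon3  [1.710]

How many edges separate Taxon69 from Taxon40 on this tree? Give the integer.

14

The MRCA of Taxon69 and Taxon40 is the root of the tree.
From Taxon69 up to that node: 7 branches. From Taxon40 up to the same node: 7 branches. Total: 7 + 7 = 14.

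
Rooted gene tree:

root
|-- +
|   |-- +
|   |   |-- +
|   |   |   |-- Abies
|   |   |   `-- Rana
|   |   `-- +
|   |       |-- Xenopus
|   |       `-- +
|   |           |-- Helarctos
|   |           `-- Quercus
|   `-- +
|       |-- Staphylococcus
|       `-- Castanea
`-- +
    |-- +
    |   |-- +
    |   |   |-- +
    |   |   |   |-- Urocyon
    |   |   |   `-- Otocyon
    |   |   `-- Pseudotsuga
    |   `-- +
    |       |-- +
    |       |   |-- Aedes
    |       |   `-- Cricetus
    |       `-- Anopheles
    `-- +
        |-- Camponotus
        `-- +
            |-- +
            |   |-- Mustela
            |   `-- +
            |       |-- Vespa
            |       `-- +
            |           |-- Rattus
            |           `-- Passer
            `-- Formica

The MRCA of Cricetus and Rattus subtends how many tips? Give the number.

The MRCA of Cricetus and Rattus is the node subtending ((((Urocyon,Otocyon),Pseudotsuga),((Aedes,Cricetus),Anopheles)),(Camponotus,((Mustela,(Vespa,(Rattus,Passer))),Formica))).
That clade contains 12 terminal taxa: Aedes, Anopheles, Camponotus, Cricetus, Formica, Mustela, Otocyon, Passer, Pseudotsuga, Rattus, Urocyon, Vespa.

12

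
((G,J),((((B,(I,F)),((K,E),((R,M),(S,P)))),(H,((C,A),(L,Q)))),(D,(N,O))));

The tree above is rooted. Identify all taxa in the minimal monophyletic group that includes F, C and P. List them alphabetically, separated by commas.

A, B, C, E, F, H, I, K, L, M, P, Q, R, S

Tracing F: it sits inside (I,F).
Tracing C: it sits inside (C,A).
Tracing P: it sits inside (S,P).
The smallest clade enclosing all 3 is (((B,(I,F)),((K,E),((R,M),(S,P)))),(H,((C,A),(L,Q)))); the answer is its 14 terminal taxa in alphabetical order.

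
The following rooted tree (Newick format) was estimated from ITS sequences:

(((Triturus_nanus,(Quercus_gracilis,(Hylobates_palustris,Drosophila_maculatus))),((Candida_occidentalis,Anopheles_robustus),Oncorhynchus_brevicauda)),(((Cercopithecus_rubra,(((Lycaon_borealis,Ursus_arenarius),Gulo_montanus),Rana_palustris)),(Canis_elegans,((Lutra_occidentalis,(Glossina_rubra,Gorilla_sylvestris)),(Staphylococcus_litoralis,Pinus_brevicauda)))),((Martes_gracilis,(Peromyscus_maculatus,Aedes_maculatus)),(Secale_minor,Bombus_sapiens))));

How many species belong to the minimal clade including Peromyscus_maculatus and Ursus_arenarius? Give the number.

The MRCA of Peromyscus_maculatus and Ursus_arenarius is the node subtending (((Cercopithecus_rubra,(((Lycaon_borealis,Ursus_arenarius),Gulo_montanus),Rana_palustris)),(Canis_elegans,((Lutra_occidentalis,(Glossina_rubra,Gorilla_sylvestris)),(Staphylococcus_litoralis,Pinus_brevicauda)))),((Martes_gracilis,(Peromyscus_maculatus,Aedes_maculatus)),(Secale_minor,Bombus_sapiens))).
That clade contains 16 terminal taxa: Aedes_maculatus, Bombus_sapiens, Canis_elegans, Cercopithecus_rubra, Glossina_rubra, Gorilla_sylvestris, Gulo_montanus, Lutra_occidentalis, Lycaon_borealis, Martes_gracilis, Peromyscus_maculatus, Pinus_brevicauda, Rana_palustris, Secale_minor, Staphylococcus_litoralis, Ursus_arenarius.

16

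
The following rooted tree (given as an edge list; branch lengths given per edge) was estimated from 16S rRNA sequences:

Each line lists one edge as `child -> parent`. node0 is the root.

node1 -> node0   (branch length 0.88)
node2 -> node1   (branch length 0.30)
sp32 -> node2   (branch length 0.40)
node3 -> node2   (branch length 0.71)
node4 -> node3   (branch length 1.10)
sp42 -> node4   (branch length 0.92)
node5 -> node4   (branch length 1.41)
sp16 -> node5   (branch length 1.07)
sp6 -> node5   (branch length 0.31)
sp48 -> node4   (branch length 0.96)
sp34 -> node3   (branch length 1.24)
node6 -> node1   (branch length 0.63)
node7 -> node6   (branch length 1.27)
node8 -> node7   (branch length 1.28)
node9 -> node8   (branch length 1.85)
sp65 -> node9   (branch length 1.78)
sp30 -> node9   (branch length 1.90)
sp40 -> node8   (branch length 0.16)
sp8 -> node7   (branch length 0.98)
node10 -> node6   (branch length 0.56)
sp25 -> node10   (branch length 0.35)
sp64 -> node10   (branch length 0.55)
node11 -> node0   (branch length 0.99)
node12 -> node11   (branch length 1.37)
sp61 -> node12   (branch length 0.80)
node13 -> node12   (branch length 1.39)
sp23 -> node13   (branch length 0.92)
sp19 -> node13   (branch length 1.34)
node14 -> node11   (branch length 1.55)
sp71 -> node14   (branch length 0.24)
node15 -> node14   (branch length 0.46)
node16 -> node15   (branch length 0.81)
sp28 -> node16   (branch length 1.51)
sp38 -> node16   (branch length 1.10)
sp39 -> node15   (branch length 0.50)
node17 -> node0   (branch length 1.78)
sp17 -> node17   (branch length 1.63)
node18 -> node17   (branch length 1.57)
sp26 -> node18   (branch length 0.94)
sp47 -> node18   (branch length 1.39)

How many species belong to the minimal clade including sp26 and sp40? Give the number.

The MRCA of sp26 and sp40 is the root, so the clade is the entire tree.
That clade contains 22 terminal taxa: sp16, sp17, sp19, sp23, sp25, sp26, sp28, sp30, sp32, sp34, sp38, sp39, sp40, sp42, sp47, sp48, sp6, sp61, sp64, sp65, sp71, sp8.

22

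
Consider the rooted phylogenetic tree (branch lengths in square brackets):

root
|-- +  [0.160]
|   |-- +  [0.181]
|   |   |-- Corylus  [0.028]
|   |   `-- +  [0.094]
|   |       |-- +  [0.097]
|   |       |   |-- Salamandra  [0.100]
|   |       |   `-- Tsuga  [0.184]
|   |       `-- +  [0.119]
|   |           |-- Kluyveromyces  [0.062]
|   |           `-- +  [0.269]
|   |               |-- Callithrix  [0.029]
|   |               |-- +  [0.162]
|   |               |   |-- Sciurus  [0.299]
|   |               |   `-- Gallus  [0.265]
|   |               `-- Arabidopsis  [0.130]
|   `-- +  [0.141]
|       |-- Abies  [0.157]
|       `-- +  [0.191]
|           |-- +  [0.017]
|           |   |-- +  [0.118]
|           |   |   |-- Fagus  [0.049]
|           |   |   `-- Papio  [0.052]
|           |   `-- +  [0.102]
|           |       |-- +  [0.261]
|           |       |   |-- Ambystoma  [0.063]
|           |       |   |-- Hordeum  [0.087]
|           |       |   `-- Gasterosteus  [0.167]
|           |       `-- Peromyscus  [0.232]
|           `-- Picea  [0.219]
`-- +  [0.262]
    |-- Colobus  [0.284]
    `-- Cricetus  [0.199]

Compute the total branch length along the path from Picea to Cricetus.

1.172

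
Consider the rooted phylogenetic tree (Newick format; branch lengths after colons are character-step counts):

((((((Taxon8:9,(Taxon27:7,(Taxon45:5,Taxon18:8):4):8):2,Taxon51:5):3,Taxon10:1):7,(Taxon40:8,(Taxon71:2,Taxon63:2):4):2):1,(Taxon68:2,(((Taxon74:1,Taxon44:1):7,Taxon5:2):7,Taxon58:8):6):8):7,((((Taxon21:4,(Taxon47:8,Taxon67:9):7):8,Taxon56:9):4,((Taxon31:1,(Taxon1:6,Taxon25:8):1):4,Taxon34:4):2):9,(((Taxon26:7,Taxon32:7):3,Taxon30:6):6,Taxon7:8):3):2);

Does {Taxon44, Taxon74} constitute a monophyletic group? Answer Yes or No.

Yes

The most recent common ancestor of these taxa subtends (Taxon74,Taxon44).
That clade has exactly 2 tips — every listed taxon and nothing else — so the group is monophyletic.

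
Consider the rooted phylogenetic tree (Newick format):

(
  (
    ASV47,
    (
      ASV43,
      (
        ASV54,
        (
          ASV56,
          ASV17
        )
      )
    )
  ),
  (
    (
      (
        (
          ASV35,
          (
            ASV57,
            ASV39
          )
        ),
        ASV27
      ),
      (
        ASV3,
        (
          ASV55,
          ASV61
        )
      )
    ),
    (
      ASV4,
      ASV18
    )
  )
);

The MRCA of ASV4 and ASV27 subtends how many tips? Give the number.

9

The MRCA of ASV4 and ASV27 is the node subtending ((((ASV35,(ASV57,ASV39)),ASV27),(ASV3,(ASV55,ASV61))),(ASV4,ASV18)).
That clade contains 9 terminal taxa: ASV18, ASV27, ASV3, ASV35, ASV39, ASV4, ASV55, ASV57, ASV61.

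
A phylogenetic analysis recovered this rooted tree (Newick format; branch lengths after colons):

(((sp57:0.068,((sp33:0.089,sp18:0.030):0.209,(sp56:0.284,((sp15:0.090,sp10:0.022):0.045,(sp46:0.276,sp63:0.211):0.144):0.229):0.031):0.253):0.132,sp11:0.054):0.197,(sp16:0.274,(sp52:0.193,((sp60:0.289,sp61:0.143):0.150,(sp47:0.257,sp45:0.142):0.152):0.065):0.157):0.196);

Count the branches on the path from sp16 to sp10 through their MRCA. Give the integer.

9

The MRCA of sp16 and sp10 is the root of the tree.
From sp16 up to that node: 2 branches. From sp10 up to the same node: 7 branches. Total: 2 + 7 = 9.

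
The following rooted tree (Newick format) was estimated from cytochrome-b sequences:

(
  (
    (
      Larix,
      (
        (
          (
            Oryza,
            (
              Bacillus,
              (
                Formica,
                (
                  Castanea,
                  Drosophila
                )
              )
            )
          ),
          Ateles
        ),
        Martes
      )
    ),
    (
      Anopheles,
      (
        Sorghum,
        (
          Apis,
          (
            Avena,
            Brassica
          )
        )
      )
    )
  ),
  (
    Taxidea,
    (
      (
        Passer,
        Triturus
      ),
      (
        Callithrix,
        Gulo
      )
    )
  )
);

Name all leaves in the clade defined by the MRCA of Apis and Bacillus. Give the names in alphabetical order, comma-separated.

Anopheles, Apis, Ateles, Avena, Bacillus, Brassica, Castanea, Drosophila, Formica, Larix, Martes, Oryza, Sorghum

Tracing Apis: it sits inside (Apis,(Avena,Brassica)).
Tracing Bacillus: it sits inside (Bacillus,(Formica,(Castanea,Drosophila))).
The smallest clade enclosing both is ((Larix,(((Oryza,(Bacillus,(Formica,(Castanea,Drosophila)))),Ateles),Martes)),(Anopheles,(Sorghum,(Apis,(Avena,Brassica))))); the answer is its 13 terminal taxa in alphabetical order.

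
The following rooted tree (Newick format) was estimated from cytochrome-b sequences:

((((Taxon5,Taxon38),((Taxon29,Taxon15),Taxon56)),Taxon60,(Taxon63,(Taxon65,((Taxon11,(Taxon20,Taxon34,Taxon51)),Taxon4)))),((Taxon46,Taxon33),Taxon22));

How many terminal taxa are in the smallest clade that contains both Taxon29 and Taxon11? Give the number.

The MRCA of Taxon29 and Taxon11 is the node subtending (((Taxon5,Taxon38),((Taxon29,Taxon15),Taxon56)),Taxon60,(Taxon63,(Taxon65,((Taxon11,(Taxon20,Taxon34,Taxon51)),Taxon4)))).
That clade contains 13 terminal taxa: Taxon11, Taxon15, Taxon20, Taxon29, Taxon34, Taxon38, Taxon4, Taxon5, Taxon51, Taxon56, Taxon60, Taxon63, Taxon65.

13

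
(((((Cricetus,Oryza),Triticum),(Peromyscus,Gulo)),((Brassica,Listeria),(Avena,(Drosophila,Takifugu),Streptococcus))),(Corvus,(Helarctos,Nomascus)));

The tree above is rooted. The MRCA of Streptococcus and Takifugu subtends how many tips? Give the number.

4

The MRCA of Streptococcus and Takifugu is the node subtending (Avena,(Drosophila,Takifugu),Streptococcus).
That clade contains 4 terminal taxa: Avena, Drosophila, Streptococcus, Takifugu.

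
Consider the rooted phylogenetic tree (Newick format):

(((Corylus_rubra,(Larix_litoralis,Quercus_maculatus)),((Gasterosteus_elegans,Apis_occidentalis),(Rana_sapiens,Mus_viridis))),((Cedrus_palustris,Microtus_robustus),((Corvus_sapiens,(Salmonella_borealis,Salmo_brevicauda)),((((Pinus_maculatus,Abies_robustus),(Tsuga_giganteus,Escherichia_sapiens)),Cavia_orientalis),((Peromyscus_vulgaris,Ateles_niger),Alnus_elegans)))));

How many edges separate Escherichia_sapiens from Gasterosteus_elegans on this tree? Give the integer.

11

The MRCA of Escherichia_sapiens and Gasterosteus_elegans is the root of the tree.
From Escherichia_sapiens up to that node: 7 branches. From Gasterosteus_elegans up to the same node: 4 branches. Total: 7 + 4 = 11.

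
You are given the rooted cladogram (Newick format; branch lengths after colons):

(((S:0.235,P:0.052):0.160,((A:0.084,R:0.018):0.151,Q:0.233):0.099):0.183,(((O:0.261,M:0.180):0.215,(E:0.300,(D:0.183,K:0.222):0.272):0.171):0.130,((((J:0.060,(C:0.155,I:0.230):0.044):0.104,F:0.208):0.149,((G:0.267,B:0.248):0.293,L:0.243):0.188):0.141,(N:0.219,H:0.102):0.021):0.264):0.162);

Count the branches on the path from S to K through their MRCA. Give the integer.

The MRCA of S and K is the root of the tree.
From S up to that node: 3 branches. From K up to the same node: 5 branches. Total: 3 + 5 = 8.

8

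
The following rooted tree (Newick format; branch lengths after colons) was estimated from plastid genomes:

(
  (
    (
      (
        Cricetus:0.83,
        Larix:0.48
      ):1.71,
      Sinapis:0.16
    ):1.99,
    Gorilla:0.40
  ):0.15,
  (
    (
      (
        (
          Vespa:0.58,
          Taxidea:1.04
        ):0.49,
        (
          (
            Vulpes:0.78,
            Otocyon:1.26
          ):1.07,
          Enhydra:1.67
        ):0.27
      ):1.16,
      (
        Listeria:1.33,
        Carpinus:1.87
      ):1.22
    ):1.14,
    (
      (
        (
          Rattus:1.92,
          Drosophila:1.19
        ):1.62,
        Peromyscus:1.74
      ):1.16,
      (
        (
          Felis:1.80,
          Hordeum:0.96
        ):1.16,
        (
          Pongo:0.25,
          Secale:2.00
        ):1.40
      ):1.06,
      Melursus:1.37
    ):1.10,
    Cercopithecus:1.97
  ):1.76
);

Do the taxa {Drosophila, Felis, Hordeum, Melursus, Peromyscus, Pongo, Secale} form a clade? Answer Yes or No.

No

The MRCA of the listed taxa subtends (((Rattus,Drosophila),Peromyscus),((Felis,Hordeum),(Pongo,Secale)),Melursus).
That clade also contains Rattus, which is not in the proposed group, so the group is not monophyletic.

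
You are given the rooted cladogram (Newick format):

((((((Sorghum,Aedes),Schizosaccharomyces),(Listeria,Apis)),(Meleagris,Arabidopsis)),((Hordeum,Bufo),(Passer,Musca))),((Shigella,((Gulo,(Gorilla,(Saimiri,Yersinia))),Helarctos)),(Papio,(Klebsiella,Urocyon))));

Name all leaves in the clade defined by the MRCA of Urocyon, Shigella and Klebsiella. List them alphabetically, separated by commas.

Tracing Urocyon: it sits inside (Klebsiella,Urocyon).
Tracing Shigella: it sits inside (Shigella,((Gulo,(Gorilla,(Saimiri,Yersinia))),Helarctos)).
Tracing Klebsiella: it sits inside (Klebsiella,Urocyon).
The smallest clade enclosing all 3 is ((Shigella,((Gulo,(Gorilla,(Saimiri,Yersinia))),Helarctos)),(Papio,(Klebsiella,Urocyon))); the answer is its 9 terminal taxa in alphabetical order.

Gorilla, Gulo, Helarctos, Klebsiella, Papio, Saimiri, Shigella, Urocyon, Yersinia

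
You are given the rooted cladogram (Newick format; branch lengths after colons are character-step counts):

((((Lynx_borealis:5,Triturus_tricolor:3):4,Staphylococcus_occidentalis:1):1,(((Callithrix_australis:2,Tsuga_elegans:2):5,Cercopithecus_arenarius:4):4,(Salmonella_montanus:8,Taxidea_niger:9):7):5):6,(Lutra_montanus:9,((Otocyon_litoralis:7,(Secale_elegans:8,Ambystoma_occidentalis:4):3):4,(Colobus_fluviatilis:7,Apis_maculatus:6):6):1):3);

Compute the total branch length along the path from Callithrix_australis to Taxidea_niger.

27

The path runs Callithrix_australis → … → MRCA → … → Taxidea_niger; the MRCA is the node subtending (((Callithrix_australis,Tsuga_elegans),Cercopithecus_arenarius),(Salmonella_montanus,Taxidea_niger)).
Branch lengths along that path: 2 + 5 + 4 + 7 + 9 = 27.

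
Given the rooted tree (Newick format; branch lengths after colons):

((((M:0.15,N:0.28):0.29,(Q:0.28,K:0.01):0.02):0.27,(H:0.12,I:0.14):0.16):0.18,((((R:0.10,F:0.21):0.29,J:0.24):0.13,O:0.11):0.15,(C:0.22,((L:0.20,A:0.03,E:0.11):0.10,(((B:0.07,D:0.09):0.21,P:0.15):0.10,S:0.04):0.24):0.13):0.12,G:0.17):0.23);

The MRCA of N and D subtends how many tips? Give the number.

19

The MRCA of N and D is the root, so the clade is the entire tree.
That clade contains 19 terminal taxa: A, B, C, D, E, F, G, H, I, J, K, L, M, N, O, P, Q, R, S.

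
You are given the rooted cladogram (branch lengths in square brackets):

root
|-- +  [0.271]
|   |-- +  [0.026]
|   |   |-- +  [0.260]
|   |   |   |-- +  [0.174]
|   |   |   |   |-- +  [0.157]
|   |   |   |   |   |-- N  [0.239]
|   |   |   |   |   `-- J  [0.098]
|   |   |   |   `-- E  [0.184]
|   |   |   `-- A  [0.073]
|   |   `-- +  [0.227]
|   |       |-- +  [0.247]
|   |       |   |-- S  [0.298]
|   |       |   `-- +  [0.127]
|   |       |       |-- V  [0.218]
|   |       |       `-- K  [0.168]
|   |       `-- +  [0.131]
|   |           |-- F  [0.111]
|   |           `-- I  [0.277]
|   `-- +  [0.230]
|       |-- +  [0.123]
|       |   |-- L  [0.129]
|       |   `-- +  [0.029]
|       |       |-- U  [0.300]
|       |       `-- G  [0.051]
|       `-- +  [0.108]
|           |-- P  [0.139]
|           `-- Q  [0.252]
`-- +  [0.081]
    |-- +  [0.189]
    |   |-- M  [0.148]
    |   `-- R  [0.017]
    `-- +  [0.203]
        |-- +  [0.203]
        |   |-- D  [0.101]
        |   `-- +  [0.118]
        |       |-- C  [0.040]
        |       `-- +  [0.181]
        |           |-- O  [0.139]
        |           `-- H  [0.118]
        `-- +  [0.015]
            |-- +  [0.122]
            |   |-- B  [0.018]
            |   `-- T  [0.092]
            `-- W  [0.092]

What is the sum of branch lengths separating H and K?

1.970

The path runs H → … → MRCA → … → K; the MRCA is the root of the tree.
Branch lengths along that path: 0.118 + 0.181 + 0.118 + 0.203 + 0.203 + 0.081 + 0.271 + 0.026 + 0.227 + 0.247 + 0.127 + 0.168 = 1.970.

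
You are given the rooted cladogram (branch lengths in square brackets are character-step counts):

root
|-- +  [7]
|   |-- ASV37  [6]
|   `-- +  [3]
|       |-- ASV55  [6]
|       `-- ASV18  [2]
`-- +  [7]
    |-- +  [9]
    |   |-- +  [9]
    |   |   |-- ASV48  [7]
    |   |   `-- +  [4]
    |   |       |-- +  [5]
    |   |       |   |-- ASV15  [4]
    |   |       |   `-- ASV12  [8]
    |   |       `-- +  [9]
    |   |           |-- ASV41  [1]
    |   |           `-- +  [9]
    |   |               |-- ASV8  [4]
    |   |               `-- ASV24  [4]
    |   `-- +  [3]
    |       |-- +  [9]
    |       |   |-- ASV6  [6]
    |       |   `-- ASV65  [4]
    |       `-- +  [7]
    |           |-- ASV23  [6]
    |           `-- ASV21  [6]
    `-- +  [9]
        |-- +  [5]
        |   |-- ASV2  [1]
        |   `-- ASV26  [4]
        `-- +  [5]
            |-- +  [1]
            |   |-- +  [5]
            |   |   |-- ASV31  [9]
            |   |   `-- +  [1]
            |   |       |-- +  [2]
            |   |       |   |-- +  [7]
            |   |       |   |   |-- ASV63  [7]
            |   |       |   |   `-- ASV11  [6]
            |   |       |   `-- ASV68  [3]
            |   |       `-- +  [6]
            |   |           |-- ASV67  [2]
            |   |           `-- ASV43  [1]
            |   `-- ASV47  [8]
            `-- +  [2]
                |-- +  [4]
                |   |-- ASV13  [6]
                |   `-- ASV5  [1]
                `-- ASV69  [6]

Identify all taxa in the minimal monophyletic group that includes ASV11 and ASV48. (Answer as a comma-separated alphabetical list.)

Tracing ASV11: it sits inside (ASV63,ASV11).
Tracing ASV48: it sits inside (ASV48,((ASV15,ASV12),(ASV41,(ASV8,ASV24)))).
The smallest clade enclosing both is (((ASV48,((ASV15,ASV12),(ASV41,(ASV8,ASV24)))),((ASV6,ASV65),(ASV23,ASV21))),((ASV2,ASV26),(((ASV31,(((ASV63,ASV11),ASV68),(ASV67,ASV43))),ASV47),((ASV13,ASV5),ASV69)))); the answer is its 22 terminal taxa in alphabetical order.

ASV11, ASV12, ASV13, ASV15, ASV2, ASV21, ASV23, ASV24, ASV26, ASV31, ASV41, ASV43, ASV47, ASV48, ASV5, ASV6, ASV63, ASV65, ASV67, ASV68, ASV69, ASV8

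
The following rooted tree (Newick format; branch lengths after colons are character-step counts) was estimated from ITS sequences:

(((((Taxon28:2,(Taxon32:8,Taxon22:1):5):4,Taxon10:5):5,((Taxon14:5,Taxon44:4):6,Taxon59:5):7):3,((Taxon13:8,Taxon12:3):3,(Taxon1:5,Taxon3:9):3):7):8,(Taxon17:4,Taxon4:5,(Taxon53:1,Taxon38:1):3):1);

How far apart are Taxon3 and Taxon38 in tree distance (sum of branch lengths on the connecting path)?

32

The path runs Taxon3 → … → MRCA → … → Taxon38; the MRCA is the root of the tree.
Branch lengths along that path: 9 + 3 + 7 + 8 + 1 + 3 + 1 = 32.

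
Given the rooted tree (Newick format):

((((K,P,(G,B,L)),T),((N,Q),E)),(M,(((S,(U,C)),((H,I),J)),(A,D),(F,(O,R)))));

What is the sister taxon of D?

A

D attaches to the tree at the node subtending (A,D).
The other lineage descending from that same node — the sister group — is the single tip A.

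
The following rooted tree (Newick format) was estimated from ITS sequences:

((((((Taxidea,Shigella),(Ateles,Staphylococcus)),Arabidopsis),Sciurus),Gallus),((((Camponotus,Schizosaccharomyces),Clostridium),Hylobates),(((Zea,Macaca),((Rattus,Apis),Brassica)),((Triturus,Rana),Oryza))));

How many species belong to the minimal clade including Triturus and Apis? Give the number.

The MRCA of Triturus and Apis is the node subtending (((Zea,Macaca),((Rattus,Apis),Brassica)),((Triturus,Rana),Oryza)).
That clade contains 8 terminal taxa: Apis, Brassica, Macaca, Oryza, Rana, Rattus, Triturus, Zea.

8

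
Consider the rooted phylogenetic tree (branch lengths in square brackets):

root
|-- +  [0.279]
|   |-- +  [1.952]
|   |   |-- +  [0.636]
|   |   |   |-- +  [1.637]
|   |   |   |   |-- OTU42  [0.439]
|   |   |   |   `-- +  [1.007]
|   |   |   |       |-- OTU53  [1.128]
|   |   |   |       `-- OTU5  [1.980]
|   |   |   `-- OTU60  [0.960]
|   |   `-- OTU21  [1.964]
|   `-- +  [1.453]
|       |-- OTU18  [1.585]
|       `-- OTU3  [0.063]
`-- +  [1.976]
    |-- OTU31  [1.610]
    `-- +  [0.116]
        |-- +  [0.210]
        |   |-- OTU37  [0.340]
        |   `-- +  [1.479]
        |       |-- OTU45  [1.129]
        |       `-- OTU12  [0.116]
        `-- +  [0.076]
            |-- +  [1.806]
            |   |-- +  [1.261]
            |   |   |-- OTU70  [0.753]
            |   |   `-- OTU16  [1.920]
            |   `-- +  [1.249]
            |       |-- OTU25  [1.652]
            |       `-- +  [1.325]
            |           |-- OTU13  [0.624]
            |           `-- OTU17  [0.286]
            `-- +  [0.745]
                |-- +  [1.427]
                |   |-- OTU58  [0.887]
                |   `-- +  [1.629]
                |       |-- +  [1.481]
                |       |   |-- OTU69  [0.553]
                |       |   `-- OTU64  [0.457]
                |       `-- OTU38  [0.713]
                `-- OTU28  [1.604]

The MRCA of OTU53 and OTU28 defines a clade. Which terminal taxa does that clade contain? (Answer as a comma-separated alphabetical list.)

OTU12, OTU13, OTU16, OTU17, OTU18, OTU21, OTU25, OTU28, OTU3, OTU31, OTU37, OTU38, OTU42, OTU45, OTU5, OTU53, OTU58, OTU60, OTU64, OTU69, OTU70

Tracing OTU53: it sits inside (OTU53,OTU5).
Tracing OTU28: it sits inside ((OTU58,((OTU69,OTU64),OTU38)),OTU28).
The smallest clade enclosing both is the whole tree (their MRCA is the root), so the answer is all 21 tips in alphabetical order.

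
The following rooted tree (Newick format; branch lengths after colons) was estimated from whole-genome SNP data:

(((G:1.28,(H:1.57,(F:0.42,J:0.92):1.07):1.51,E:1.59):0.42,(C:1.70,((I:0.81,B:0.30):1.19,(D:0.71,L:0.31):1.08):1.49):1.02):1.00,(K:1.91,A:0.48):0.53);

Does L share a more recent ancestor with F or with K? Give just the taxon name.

The MRCA of L and F subtends ((G,(H,(F,J)),E),(C,((I,B),(D,L)))) (10 taxa).
The MRCA of L and K is the root, subtending the entire tree (12 taxa).
The first is nested inside the second, so L shares a more recent common ancestor with F.

F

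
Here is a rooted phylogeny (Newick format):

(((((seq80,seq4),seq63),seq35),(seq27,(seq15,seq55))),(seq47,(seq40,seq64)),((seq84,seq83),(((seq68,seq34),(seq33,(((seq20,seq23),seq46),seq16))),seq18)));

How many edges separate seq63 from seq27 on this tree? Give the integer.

5

The MRCA of seq63 and seq27 is the node subtending ((((seq80,seq4),seq63),seq35),(seq27,(seq15,seq55))).
From seq63 up to that node: 3 branches. From seq27 up to the same node: 2 branches. Total: 3 + 2 = 5.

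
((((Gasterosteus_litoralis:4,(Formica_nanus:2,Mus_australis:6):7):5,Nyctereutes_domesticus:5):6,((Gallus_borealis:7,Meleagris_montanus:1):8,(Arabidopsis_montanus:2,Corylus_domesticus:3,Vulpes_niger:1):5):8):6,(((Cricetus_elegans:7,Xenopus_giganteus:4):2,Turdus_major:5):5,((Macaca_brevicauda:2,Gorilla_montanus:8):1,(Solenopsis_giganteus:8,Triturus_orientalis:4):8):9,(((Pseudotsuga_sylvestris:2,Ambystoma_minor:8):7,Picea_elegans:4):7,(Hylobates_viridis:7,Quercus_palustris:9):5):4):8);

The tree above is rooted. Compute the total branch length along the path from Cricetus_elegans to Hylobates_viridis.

The path runs Cricetus_elegans → … → MRCA → … → Hylobates_viridis; the MRCA is the node subtending (((Cricetus_elegans,Xenopus_giganteus),Turdus_major),((Macaca_brevicauda,Gorilla_montanus),(Solenopsis_giganteus,Triturus_orientalis)),(((Pseudotsuga_sylvestris,Ambystoma_minor),Picea_elegans),(Hylobates_viridis,Quercus_palustris))).
Branch lengths along that path: 7 + 2 + 5 + 4 + 5 + 7 = 30.

30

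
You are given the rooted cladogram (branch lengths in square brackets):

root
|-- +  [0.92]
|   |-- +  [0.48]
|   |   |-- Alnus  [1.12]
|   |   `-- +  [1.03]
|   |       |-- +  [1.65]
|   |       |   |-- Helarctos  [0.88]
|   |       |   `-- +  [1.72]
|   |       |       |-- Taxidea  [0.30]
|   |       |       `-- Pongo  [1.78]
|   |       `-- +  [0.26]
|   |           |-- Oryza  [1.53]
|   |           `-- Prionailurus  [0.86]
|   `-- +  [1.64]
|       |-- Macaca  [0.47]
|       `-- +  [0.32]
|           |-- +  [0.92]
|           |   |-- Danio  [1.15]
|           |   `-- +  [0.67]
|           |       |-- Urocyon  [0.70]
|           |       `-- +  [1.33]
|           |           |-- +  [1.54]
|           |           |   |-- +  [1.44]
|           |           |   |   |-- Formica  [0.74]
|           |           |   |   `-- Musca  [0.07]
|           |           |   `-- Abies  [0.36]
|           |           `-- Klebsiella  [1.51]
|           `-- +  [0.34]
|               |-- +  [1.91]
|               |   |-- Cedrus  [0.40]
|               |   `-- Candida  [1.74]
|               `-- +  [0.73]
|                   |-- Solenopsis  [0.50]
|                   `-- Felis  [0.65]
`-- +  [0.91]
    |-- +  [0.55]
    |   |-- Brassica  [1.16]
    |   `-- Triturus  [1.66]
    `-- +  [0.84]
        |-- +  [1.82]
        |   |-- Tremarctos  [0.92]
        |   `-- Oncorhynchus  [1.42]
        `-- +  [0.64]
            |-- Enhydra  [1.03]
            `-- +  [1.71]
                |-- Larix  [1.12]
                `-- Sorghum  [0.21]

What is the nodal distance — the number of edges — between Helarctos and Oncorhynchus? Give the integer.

The MRCA of Helarctos and Oncorhynchus is the root of the tree.
From Helarctos up to that node: 5 branches. From Oncorhynchus up to the same node: 4 branches. Total: 5 + 4 = 9.

9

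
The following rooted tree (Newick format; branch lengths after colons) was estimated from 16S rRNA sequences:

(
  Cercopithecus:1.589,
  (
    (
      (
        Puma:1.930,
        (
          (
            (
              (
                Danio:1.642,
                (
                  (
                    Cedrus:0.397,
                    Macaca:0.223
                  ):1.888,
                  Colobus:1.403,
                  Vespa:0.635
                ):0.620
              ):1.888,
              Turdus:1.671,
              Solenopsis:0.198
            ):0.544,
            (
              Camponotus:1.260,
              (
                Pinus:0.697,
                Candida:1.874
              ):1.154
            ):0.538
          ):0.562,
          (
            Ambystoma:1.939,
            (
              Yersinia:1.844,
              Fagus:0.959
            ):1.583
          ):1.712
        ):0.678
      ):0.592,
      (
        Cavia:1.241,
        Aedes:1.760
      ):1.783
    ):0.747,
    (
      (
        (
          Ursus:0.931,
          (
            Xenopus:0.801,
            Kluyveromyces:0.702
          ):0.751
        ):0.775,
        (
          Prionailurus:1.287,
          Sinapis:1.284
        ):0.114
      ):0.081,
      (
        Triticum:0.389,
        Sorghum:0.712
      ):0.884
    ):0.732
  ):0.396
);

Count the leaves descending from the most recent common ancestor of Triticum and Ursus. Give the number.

The MRCA of Triticum and Ursus is the node subtending (((Ursus,(Xenopus,Kluyveromyces)),(Prionailurus,Sinapis)),(Triticum,Sorghum)).
That clade contains 7 terminal taxa: Kluyveromyces, Prionailurus, Sinapis, Sorghum, Triticum, Ursus, Xenopus.

7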